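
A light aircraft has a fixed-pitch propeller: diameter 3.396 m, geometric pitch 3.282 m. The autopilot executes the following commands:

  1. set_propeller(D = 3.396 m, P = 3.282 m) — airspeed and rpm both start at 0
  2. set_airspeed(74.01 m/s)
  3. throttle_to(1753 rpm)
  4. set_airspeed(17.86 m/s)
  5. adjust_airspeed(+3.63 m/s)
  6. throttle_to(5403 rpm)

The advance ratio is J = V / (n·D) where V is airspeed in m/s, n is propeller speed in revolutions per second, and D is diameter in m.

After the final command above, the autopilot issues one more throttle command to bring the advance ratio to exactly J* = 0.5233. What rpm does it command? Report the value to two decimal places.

set_propeller: D = 3.396 m, P = 3.282 m (p = P/D = 0.966431); state ← (V=0, rpm=0)
set_airspeed(74.01): V ← 74.01 m/s
throttle_to(1753): rpm ← 1753
set_airspeed(17.86): V ← 17.86 m/s
adjust_airspeed(+3.63): V ← 17.86 +3.63 = 21.49 m/s
throttle_to(5403): rpm ← 5403
final state: V = 21.49 m/s, rpm = 5403 → n = rpm/60 = 90.050000 rev/s
target J* = 0.5233; solve J* = V/(n·D) for n: n = V/(J*·D) = 21.49/(0.5233 × 3.396) = 12.092553 rev/s
rpm = 60·n = 725.553179

rpm = 725.55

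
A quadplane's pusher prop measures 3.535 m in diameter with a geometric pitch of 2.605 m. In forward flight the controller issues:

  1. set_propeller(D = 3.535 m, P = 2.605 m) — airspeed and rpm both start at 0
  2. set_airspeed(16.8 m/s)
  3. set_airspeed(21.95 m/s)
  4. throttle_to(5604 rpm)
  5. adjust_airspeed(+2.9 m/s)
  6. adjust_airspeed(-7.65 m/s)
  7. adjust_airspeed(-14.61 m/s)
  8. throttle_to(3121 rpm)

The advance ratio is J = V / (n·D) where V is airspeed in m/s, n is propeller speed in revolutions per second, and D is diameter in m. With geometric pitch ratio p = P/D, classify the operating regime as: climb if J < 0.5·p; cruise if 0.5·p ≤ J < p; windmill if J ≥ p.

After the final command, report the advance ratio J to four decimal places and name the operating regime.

set_propeller: D = 3.535 m, P = 2.605 m (p = P/D = 0.736917); state ← (V=0, rpm=0)
set_airspeed(16.8): V ← 16.8 m/s
set_airspeed(21.95): V ← 21.95 m/s
throttle_to(5604): rpm ← 5604
adjust_airspeed(+2.9): V ← 21.95 +2.9 = 24.85 m/s
adjust_airspeed(-7.65): V ← 24.85 -7.65 = 17.2 m/s
adjust_airspeed(-14.61): V ← 17.2 -14.61 = 2.59 m/s
throttle_to(3121): rpm ← 3121
final state: V = 2.59 m/s, rpm = 3121 → n = rpm/60 = 52.016667 rev/s
J = V / (n·D) = 2.59 / (52.016667 × 3.535) = 0.014085
regime bands: climb J<0.3685 | cruise [0.3685, 0.7369) | windmill J≥0.7369
J = 0.0141 → climb

J = 0.0141, regime = climb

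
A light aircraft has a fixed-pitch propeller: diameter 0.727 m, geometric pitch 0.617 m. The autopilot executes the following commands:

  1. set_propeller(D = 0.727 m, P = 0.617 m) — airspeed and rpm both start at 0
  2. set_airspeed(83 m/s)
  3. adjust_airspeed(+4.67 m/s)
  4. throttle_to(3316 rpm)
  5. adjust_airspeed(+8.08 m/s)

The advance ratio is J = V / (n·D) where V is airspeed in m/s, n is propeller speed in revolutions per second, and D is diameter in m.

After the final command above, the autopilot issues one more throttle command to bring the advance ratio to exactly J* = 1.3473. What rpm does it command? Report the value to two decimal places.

rpm = 5865.31

set_propeller: D = 0.727 m, P = 0.617 m (p = P/D = 0.848693); state ← (V=0, rpm=0)
set_airspeed(83): V ← 83 m/s
adjust_airspeed(+4.67): V ← 83 +4.67 = 87.67 m/s
throttle_to(3316): rpm ← 3316
adjust_airspeed(+8.08): V ← 87.67 +8.08 = 95.75 m/s
final state: V = 95.75 m/s, rpm = 3316 → n = rpm/60 = 55.266667 rev/s
target J* = 1.3473; solve J* = V/(n·D) for n: n = V/(J*·D) = 95.75/(1.3473 × 0.727) = 97.755244 rev/s
rpm = 60·n = 5865.314612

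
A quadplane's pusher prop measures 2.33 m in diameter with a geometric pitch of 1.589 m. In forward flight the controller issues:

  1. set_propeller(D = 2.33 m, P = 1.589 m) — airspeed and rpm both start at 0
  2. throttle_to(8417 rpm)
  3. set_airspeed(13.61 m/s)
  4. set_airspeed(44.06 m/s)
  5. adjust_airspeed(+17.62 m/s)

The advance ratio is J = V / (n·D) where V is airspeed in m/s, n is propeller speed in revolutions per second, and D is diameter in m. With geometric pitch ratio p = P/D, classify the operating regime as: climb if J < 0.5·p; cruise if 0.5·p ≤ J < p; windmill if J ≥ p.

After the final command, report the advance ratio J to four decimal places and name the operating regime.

J = 0.1887, regime = climb

set_propeller: D = 2.33 m, P = 1.589 m (p = P/D = 0.681974); state ← (V=0, rpm=0)
throttle_to(8417): rpm ← 8417
set_airspeed(13.61): V ← 13.61 m/s
set_airspeed(44.06): V ← 44.06 m/s
adjust_airspeed(+17.62): V ← 44.06 +17.62 = 61.68 m/s
final state: V = 61.68 m/s, rpm = 8417 → n = rpm/60 = 140.283333 rev/s
J = V / (n·D) = 61.68 / (140.283333 × 2.33) = 0.188705
regime bands: climb J<0.3410 | cruise [0.3410, 0.6820) | windmill J≥0.6820
J = 0.1887 → climb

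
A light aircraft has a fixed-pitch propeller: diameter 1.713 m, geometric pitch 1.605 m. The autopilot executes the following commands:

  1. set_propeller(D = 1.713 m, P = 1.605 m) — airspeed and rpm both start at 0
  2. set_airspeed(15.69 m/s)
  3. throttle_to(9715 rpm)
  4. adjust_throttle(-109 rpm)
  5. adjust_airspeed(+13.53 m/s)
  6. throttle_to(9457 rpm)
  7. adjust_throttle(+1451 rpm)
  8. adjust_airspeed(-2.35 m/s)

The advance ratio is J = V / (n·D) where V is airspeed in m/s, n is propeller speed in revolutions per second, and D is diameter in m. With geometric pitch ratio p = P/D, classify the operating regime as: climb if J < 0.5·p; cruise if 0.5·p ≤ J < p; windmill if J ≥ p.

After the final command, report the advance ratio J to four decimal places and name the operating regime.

J = 0.0863, regime = climb

set_propeller: D = 1.713 m, P = 1.605 m (p = P/D = 0.936953); state ← (V=0, rpm=0)
set_airspeed(15.69): V ← 15.69 m/s
throttle_to(9715): rpm ← 9715
adjust_throttle(-109): rpm ← 9715 -109 = 9606
adjust_airspeed(+13.53): V ← 15.69 +13.53 = 29.22 m/s
throttle_to(9457): rpm ← 9457
adjust_throttle(+1451): rpm ← 9457 +1451 = 10908
adjust_airspeed(-2.35): V ← 29.22 -2.35 = 26.87 m/s
final state: V = 26.87 m/s, rpm = 10908 → n = rpm/60 = 181.800000 rev/s
J = V / (n·D) = 26.87 / (181.800000 × 1.713) = 0.086281
regime bands: climb J<0.4685 | cruise [0.4685, 0.9370) | windmill J≥0.9370
J = 0.0863 → climb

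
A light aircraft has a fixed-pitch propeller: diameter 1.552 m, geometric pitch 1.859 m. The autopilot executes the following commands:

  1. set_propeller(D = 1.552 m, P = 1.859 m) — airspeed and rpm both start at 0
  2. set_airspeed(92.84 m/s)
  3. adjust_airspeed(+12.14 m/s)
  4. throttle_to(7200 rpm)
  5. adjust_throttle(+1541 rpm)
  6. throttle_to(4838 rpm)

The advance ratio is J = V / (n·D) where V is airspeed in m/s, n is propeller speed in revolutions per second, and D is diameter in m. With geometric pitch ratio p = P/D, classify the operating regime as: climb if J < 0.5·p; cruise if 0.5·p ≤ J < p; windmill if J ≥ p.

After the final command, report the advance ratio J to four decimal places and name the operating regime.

set_propeller: D = 1.552 m, P = 1.859 m (p = P/D = 1.197809); state ← (V=0, rpm=0)
set_airspeed(92.84): V ← 92.84 m/s
adjust_airspeed(+12.14): V ← 92.84 +12.14 = 104.98 m/s
throttle_to(7200): rpm ← 7200
adjust_throttle(+1541): rpm ← 7200 +1541 = 8741
throttle_to(4838): rpm ← 4838
final state: V = 104.98 m/s, rpm = 4838 → n = rpm/60 = 80.633333 rev/s
J = V / (n·D) = 104.98 / (80.633333 × 1.552) = 0.838881
regime bands: climb J<0.5989 | cruise [0.5989, 1.1978) | windmill J≥1.1978
J = 0.8389 → cruise

J = 0.8389, regime = cruise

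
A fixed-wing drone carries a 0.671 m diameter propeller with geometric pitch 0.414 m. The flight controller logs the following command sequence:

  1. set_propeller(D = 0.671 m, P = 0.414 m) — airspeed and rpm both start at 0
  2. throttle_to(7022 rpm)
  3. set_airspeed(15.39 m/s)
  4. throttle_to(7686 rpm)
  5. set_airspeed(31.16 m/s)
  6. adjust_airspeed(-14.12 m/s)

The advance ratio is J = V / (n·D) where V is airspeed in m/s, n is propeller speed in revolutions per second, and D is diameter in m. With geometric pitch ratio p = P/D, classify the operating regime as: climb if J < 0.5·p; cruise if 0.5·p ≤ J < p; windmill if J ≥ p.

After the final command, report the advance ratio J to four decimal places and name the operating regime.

set_propeller: D = 0.671 m, P = 0.414 m (p = P/D = 0.616990); state ← (V=0, rpm=0)
throttle_to(7022): rpm ← 7022
set_airspeed(15.39): V ← 15.39 m/s
throttle_to(7686): rpm ← 7686
set_airspeed(31.16): V ← 31.16 m/s
adjust_airspeed(-14.12): V ← 31.16 -14.12 = 17.04 m/s
final state: V = 17.04 m/s, rpm = 7686 → n = rpm/60 = 128.100000 rev/s
J = V / (n·D) = 17.04 / (128.100000 × 0.671) = 0.198243
regime bands: climb J<0.3085 | cruise [0.3085, 0.6170) | windmill J≥0.6170
J = 0.1982 → climb

J = 0.1982, regime = climb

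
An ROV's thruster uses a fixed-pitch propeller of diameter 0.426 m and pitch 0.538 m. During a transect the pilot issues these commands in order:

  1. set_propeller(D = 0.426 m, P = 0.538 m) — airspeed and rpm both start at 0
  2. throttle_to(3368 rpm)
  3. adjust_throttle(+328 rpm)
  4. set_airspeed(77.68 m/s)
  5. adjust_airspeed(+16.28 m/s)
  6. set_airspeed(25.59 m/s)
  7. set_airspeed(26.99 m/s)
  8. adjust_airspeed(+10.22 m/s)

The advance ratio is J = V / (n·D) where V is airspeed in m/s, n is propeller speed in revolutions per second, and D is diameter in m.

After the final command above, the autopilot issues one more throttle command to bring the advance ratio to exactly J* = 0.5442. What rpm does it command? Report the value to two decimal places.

set_propeller: D = 0.426 m, P = 0.538 m (p = P/D = 1.262911); state ← (V=0, rpm=0)
throttle_to(3368): rpm ← 3368
adjust_throttle(+328): rpm ← 3368 +328 = 3696
set_airspeed(77.68): V ← 77.68 m/s
adjust_airspeed(+16.28): V ← 77.68 +16.28 = 93.96 m/s
set_airspeed(25.59): V ← 25.59 m/s
set_airspeed(26.99): V ← 26.99 m/s
adjust_airspeed(+10.22): V ← 26.99 +10.22 = 37.21 m/s
final state: V = 37.21 m/s, rpm = 3696 → n = rpm/60 = 61.600000 rev/s
target J* = 0.5442; solve J* = V/(n·D) for n: n = V/(J*·D) = 37.21/(0.5442 × 0.426) = 160.506097 rev/s
rpm = 60·n = 9630.365804

rpm = 9630.37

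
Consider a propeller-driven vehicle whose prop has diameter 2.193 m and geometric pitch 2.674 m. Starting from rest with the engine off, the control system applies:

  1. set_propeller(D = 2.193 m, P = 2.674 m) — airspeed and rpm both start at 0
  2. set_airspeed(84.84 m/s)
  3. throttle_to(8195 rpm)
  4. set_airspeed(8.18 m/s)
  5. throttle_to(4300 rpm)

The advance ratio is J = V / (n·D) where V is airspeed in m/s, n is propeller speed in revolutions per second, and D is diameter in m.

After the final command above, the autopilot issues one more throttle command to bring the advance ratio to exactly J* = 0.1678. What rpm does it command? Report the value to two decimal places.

set_propeller: D = 2.193 m, P = 2.674 m (p = P/D = 1.219334); state ← (V=0, rpm=0)
set_airspeed(84.84): V ← 84.84 m/s
throttle_to(8195): rpm ← 8195
set_airspeed(8.18): V ← 8.18 m/s
throttle_to(4300): rpm ← 4300
final state: V = 8.18 m/s, rpm = 4300 → n = rpm/60 = 71.666667 rev/s
target J* = 0.1678; solve J* = V/(n·D) for n: n = V/(J*·D) = 8.18/(0.1678 × 2.193) = 22.229143 rev/s
rpm = 60·n = 1333.748567

rpm = 1333.75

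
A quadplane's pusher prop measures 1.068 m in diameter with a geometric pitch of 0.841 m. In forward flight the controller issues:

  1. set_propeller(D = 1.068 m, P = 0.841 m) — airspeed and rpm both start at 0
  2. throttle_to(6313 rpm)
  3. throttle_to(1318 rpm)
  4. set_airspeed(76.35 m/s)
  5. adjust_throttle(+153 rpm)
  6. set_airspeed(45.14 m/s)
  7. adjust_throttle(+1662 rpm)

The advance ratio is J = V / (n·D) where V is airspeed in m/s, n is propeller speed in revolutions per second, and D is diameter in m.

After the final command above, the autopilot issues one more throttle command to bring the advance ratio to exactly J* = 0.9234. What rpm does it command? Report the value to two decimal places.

set_propeller: D = 1.068 m, P = 0.841 m (p = P/D = 0.787453); state ← (V=0, rpm=0)
throttle_to(6313): rpm ← 6313
throttle_to(1318): rpm ← 1318
set_airspeed(76.35): V ← 76.35 m/s
adjust_throttle(+153): rpm ← 1318 +153 = 1471
set_airspeed(45.14): V ← 45.14 m/s
adjust_throttle(+1662): rpm ← 1471 +1662 = 3133
final state: V = 45.14 m/s, rpm = 3133 → n = rpm/60 = 52.216667 rev/s
target J* = 0.9234; solve J* = V/(n·D) for n: n = V/(J*·D) = 45.14/(0.9234 × 1.068) = 45.772057 rev/s
rpm = 60·n = 2746.323431

rpm = 2746.32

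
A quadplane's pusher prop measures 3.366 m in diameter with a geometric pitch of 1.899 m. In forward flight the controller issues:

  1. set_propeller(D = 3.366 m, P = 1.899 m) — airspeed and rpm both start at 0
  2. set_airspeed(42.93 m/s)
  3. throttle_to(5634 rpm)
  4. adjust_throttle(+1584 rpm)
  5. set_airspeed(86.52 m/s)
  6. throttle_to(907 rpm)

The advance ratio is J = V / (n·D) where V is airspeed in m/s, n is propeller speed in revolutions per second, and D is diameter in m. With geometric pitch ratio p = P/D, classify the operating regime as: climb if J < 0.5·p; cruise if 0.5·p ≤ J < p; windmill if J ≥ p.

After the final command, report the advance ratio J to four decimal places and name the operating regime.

set_propeller: D = 3.366 m, P = 1.899 m (p = P/D = 0.564171); state ← (V=0, rpm=0)
set_airspeed(42.93): V ← 42.93 m/s
throttle_to(5634): rpm ← 5634
adjust_throttle(+1584): rpm ← 5634 +1584 = 7218
set_airspeed(86.52): V ← 86.52 m/s
throttle_to(907): rpm ← 907
final state: V = 86.52 m/s, rpm = 907 → n = rpm/60 = 15.116667 rev/s
J = V / (n·D) = 86.52 / (15.116667 × 3.366) = 1.700381
regime bands: climb J<0.2821 | cruise [0.2821, 0.5642) | windmill J≥0.5642
J = 1.7004 → windmill

J = 1.7004, regime = windmill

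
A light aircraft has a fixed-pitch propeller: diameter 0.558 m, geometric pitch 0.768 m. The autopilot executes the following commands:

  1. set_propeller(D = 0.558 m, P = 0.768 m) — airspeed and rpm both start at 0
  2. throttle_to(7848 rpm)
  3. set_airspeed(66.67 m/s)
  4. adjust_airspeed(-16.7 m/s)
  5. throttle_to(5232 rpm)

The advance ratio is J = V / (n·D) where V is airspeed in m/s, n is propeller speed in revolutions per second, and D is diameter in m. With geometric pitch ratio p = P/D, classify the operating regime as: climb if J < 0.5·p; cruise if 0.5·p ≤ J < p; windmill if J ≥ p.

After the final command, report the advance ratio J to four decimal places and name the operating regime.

J = 1.0270, regime = cruise

set_propeller: D = 0.558 m, P = 0.768 m (p = P/D = 1.376344); state ← (V=0, rpm=0)
throttle_to(7848): rpm ← 7848
set_airspeed(66.67): V ← 66.67 m/s
adjust_airspeed(-16.7): V ← 66.67 -16.7 = 49.97 m/s
throttle_to(5232): rpm ← 5232
final state: V = 49.97 m/s, rpm = 5232 → n = rpm/60 = 87.200000 rev/s
J = V / (n·D) = 49.97 / (87.200000 × 0.558) = 1.026972
regime bands: climb J<0.6882 | cruise [0.6882, 1.3763) | windmill J≥1.3763
J = 1.0270 → cruise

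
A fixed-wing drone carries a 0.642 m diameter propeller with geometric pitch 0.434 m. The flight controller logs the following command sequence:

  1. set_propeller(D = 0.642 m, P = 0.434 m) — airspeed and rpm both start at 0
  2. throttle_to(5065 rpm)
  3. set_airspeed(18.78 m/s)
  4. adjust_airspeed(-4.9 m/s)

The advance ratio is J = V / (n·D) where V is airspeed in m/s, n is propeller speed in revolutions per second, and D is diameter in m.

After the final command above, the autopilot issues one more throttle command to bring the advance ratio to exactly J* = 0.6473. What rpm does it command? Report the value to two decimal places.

set_propeller: D = 0.642 m, P = 0.434 m (p = P/D = 0.676012); state ← (V=0, rpm=0)
throttle_to(5065): rpm ← 5065
set_airspeed(18.78): V ← 18.78 m/s
adjust_airspeed(-4.9): V ← 18.78 -4.9 = 13.88 m/s
final state: V = 13.88 m/s, rpm = 5065 → n = rpm/60 = 84.416667 rev/s
target J* = 0.6473; solve J* = V/(n·D) for n: n = V/(J*·D) = 13.88/(0.6473 × 0.642) = 33.400182 rev/s
rpm = 60·n = 2004.010909

rpm = 2004.01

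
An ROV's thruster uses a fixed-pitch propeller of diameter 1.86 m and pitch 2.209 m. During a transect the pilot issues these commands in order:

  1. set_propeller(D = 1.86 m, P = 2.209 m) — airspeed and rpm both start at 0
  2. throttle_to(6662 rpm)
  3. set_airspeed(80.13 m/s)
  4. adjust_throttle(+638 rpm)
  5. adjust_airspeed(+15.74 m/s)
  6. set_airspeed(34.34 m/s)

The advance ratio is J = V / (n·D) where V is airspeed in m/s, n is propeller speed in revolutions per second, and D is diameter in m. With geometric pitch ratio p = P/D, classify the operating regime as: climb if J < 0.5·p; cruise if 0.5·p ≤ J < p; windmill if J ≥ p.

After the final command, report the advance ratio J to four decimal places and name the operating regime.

J = 0.1517, regime = climb

set_propeller: D = 1.86 m, P = 2.209 m (p = P/D = 1.187634); state ← (V=0, rpm=0)
throttle_to(6662): rpm ← 6662
set_airspeed(80.13): V ← 80.13 m/s
adjust_throttle(+638): rpm ← 6662 +638 = 7300
adjust_airspeed(+15.74): V ← 80.13 +15.74 = 95.87 m/s
set_airspeed(34.34): V ← 34.34 m/s
final state: V = 34.34 m/s, rpm = 7300 → n = rpm/60 = 121.666667 rev/s
J = V / (n·D) = 34.34 / (121.666667 × 1.86) = 0.151745
regime bands: climb J<0.5938 | cruise [0.5938, 1.1876) | windmill J≥1.1876
J = 0.1517 → climb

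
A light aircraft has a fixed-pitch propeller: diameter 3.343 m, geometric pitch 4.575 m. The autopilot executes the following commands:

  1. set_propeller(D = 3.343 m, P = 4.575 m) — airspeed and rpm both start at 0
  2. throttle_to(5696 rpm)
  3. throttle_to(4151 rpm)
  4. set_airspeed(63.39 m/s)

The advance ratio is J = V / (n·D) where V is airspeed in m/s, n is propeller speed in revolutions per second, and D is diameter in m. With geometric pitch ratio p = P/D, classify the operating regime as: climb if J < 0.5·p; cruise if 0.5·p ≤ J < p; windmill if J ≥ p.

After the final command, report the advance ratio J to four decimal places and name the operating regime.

J = 0.2741, regime = climb

set_propeller: D = 3.343 m, P = 4.575 m (p = P/D = 1.368531); state ← (V=0, rpm=0)
throttle_to(5696): rpm ← 5696
throttle_to(4151): rpm ← 4151
set_airspeed(63.39): V ← 63.39 m/s
final state: V = 63.39 m/s, rpm = 4151 → n = rpm/60 = 69.183333 rev/s
J = V / (n·D) = 63.39 / (69.183333 × 3.343) = 0.274084
regime bands: climb J<0.6843 | cruise [0.6843, 1.3685) | windmill J≥1.3685
J = 0.2741 → climb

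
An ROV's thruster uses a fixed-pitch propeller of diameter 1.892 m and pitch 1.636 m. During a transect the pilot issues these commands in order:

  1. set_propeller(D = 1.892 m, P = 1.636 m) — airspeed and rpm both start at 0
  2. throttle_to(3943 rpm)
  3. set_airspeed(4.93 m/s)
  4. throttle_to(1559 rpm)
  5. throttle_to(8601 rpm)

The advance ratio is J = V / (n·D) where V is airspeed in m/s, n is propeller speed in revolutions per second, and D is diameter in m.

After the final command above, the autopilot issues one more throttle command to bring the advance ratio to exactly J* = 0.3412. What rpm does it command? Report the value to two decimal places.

set_propeller: D = 1.892 m, P = 1.636 m (p = P/D = 0.864693); state ← (V=0, rpm=0)
throttle_to(3943): rpm ← 3943
set_airspeed(4.93): V ← 4.93 m/s
throttle_to(1559): rpm ← 1559
throttle_to(8601): rpm ← 8601
final state: V = 4.93 m/s, rpm = 8601 → n = rpm/60 = 143.350000 rev/s
target J* = 0.3412; solve J* = V/(n·D) for n: n = V/(J*·D) = 4.93/(0.3412 × 1.892) = 7.636894 rev/s
rpm = 60·n = 458.213642

rpm = 458.21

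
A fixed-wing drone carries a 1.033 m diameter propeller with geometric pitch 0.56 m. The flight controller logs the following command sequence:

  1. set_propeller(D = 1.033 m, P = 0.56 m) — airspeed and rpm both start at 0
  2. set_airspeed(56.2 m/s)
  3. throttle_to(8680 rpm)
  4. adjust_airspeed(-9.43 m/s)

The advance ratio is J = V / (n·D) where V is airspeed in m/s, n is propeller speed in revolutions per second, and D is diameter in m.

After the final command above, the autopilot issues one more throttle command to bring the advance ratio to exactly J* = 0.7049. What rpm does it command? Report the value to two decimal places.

rpm = 3853.81

set_propeller: D = 1.033 m, P = 0.56 m (p = P/D = 0.542110); state ← (V=0, rpm=0)
set_airspeed(56.2): V ← 56.2 m/s
throttle_to(8680): rpm ← 8680
adjust_airspeed(-9.43): V ← 56.2 -9.43 = 46.77 m/s
final state: V = 46.77 m/s, rpm = 8680 → n = rpm/60 = 144.666667 rev/s
target J* = 0.7049; solve J* = V/(n·D) for n: n = V/(J*·D) = 46.77/(0.7049 × 1.033) = 64.230239 rev/s
rpm = 60·n = 3853.814338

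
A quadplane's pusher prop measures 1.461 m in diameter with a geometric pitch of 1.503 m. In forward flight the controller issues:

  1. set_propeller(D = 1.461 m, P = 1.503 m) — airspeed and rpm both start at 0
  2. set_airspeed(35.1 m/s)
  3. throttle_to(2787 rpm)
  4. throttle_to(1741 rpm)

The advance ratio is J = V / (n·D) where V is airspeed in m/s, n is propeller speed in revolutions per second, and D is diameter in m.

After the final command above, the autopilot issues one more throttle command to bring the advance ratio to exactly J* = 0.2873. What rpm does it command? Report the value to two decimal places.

set_propeller: D = 1.461 m, P = 1.503 m (p = P/D = 1.028747); state ← (V=0, rpm=0)
set_airspeed(35.1): V ← 35.1 m/s
throttle_to(2787): rpm ← 2787
throttle_to(1741): rpm ← 1741
final state: V = 35.1 m/s, rpm = 1741 → n = rpm/60 = 29.016667 rev/s
target J* = 0.2873; solve J* = V/(n·D) for n: n = V/(J*·D) = 35.1/(0.2873 × 1.461) = 83.622139 rev/s
rpm = 60·n = 5017.328366

rpm = 5017.33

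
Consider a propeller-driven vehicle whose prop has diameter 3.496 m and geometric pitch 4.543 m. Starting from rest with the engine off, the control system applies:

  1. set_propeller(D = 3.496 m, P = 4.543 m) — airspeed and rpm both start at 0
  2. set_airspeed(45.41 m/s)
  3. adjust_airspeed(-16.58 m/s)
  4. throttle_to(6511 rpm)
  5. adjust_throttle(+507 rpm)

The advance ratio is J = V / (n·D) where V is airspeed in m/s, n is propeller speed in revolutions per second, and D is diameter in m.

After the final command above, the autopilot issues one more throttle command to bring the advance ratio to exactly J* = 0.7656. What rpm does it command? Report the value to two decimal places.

set_propeller: D = 3.496 m, P = 4.543 m (p = P/D = 1.299485); state ← (V=0, rpm=0)
set_airspeed(45.41): V ← 45.41 m/s
adjust_airspeed(-16.58): V ← 45.41 -16.58 = 28.83 m/s
throttle_to(6511): rpm ← 6511
adjust_throttle(+507): rpm ← 6511 +507 = 7018
final state: V = 28.83 m/s, rpm = 7018 → n = rpm/60 = 116.966667 rev/s
target J* = 0.7656; solve J* = V/(n·D) for n: n = V/(J*·D) = 28.83/(0.7656 × 3.496) = 10.771379 rev/s
rpm = 60·n = 646.282720

rpm = 646.28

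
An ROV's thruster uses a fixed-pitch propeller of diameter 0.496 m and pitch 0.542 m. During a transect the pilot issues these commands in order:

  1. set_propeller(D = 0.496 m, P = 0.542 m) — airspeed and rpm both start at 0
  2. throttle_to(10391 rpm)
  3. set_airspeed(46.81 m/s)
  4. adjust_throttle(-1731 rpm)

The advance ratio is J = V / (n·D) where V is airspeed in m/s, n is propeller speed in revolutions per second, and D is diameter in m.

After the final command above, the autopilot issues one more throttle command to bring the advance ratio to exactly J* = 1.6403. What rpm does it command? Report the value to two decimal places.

set_propeller: D = 0.496 m, P = 0.542 m (p = P/D = 1.092742); state ← (V=0, rpm=0)
throttle_to(10391): rpm ← 10391
set_airspeed(46.81): V ← 46.81 m/s
adjust_throttle(-1731): rpm ← 10391 -1731 = 8660
final state: V = 46.81 m/s, rpm = 8660 → n = rpm/60 = 144.333333 rev/s
target J* = 1.6403; solve J* = V/(n·D) for n: n = V/(J*·D) = 46.81/(1.6403 × 0.496) = 57.535207 rev/s
rpm = 60·n = 3452.112418

rpm = 3452.11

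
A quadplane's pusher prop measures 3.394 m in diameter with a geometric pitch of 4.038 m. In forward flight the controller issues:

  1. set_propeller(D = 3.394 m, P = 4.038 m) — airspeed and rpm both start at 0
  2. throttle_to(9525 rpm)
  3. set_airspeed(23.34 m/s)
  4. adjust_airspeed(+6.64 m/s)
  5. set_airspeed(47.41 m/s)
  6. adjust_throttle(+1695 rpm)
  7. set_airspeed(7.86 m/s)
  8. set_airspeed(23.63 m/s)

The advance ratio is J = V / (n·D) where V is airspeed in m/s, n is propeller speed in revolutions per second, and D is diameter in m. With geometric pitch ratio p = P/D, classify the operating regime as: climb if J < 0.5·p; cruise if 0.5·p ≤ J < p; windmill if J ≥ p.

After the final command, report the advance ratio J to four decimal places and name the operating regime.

J = 0.0372, regime = climb

set_propeller: D = 3.394 m, P = 4.038 m (p = P/D = 1.189747); state ← (V=0, rpm=0)
throttle_to(9525): rpm ← 9525
set_airspeed(23.34): V ← 23.34 m/s
adjust_airspeed(+6.64): V ← 23.34 +6.64 = 29.98 m/s
set_airspeed(47.41): V ← 47.41 m/s
adjust_throttle(+1695): rpm ← 9525 +1695 = 11220
set_airspeed(7.86): V ← 7.86 m/s
set_airspeed(23.63): V ← 23.63 m/s
final state: V = 23.63 m/s, rpm = 11220 → n = rpm/60 = 187.000000 rev/s
J = V / (n·D) = 23.63 / (187.000000 × 3.394) = 0.037231
regime bands: climb J<0.5949 | cruise [0.5949, 1.1897) | windmill J≥1.1897
J = 0.0372 → climb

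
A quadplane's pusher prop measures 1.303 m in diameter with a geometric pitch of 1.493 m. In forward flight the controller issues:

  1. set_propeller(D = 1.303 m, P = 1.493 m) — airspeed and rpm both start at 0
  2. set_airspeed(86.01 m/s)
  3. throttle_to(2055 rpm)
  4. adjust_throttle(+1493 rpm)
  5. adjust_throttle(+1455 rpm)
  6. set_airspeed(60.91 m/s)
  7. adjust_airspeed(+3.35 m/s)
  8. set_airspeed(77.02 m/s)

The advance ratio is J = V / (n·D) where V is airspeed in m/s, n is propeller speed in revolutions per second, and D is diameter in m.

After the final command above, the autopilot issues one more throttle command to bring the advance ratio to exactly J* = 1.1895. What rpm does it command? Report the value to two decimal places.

rpm = 2981.58

set_propeller: D = 1.303 m, P = 1.493 m (p = P/D = 1.145817); state ← (V=0, rpm=0)
set_airspeed(86.01): V ← 86.01 m/s
throttle_to(2055): rpm ← 2055
adjust_throttle(+1493): rpm ← 2055 +1493 = 3548
adjust_throttle(+1455): rpm ← 3548 +1455 = 5003
set_airspeed(60.91): V ← 60.91 m/s
adjust_airspeed(+3.35): V ← 60.91 +3.35 = 64.26 m/s
set_airspeed(77.02): V ← 77.02 m/s
final state: V = 77.02 m/s, rpm = 5003 → n = rpm/60 = 83.383333 rev/s
target J* = 1.1895; solve J* = V/(n·D) for n: n = V/(J*·D) = 77.02/(1.1895 × 1.303) = 49.692935 rev/s
rpm = 60·n = 2981.576128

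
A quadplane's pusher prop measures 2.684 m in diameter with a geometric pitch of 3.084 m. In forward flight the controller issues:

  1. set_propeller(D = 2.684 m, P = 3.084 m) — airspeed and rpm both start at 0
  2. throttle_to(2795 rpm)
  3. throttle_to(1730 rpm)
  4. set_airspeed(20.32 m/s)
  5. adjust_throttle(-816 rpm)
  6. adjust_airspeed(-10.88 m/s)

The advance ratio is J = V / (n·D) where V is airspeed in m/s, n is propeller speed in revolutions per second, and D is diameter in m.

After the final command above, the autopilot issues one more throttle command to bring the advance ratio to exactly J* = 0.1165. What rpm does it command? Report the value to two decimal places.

set_propeller: D = 2.684 m, P = 3.084 m (p = P/D = 1.149031); state ← (V=0, rpm=0)
throttle_to(2795): rpm ← 2795
throttle_to(1730): rpm ← 1730
set_airspeed(20.32): V ← 20.32 m/s
adjust_throttle(-816): rpm ← 1730 -816 = 914
adjust_airspeed(-10.88): V ← 20.32 -10.88 = 9.44 m/s
final state: V = 9.44 m/s, rpm = 914 → n = rpm/60 = 15.233333 rev/s
target J* = 0.1165; solve J* = V/(n·D) for n: n = V/(J*·D) = 9.44/(0.1165 × 2.684) = 30.190031 rev/s
rpm = 60·n = 1811.401854

rpm = 1811.40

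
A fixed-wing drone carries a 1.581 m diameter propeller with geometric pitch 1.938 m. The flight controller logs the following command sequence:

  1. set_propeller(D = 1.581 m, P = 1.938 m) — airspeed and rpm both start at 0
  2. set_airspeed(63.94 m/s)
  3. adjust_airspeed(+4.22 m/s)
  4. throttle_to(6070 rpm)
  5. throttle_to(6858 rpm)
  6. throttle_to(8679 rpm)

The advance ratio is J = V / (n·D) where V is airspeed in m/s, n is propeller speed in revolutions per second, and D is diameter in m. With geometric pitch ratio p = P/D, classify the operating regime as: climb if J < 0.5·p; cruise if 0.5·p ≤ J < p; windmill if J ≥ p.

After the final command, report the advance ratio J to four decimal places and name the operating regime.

set_propeller: D = 1.581 m, P = 1.938 m (p = P/D = 1.225806); state ← (V=0, rpm=0)
set_airspeed(63.94): V ← 63.94 m/s
adjust_airspeed(+4.22): V ← 63.94 +4.22 = 68.16 m/s
throttle_to(6070): rpm ← 6070
throttle_to(6858): rpm ← 6858
throttle_to(8679): rpm ← 8679
final state: V = 68.16 m/s, rpm = 8679 → n = rpm/60 = 144.650000 rev/s
J = V / (n·D) = 68.16 / (144.650000 × 1.581) = 0.298043
regime bands: climb J<0.6129 | cruise [0.6129, 1.2258) | windmill J≥1.2258
J = 0.2980 → climb

J = 0.2980, regime = climb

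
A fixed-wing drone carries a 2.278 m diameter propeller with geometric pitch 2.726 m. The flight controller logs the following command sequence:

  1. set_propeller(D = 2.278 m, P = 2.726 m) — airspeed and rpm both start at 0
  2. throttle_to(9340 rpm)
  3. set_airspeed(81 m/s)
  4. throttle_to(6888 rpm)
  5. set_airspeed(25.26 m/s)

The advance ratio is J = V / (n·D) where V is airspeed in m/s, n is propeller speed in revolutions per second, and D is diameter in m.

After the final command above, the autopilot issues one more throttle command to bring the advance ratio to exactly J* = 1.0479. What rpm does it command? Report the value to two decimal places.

rpm = 634.91

set_propeller: D = 2.278 m, P = 2.726 m (p = P/D = 1.196664); state ← (V=0, rpm=0)
throttle_to(9340): rpm ← 9340
set_airspeed(81): V ← 81 m/s
throttle_to(6888): rpm ← 6888
set_airspeed(25.26): V ← 25.26 m/s
final state: V = 25.26 m/s, rpm = 6888 → n = rpm/60 = 114.800000 rev/s
target J* = 1.0479; solve J* = V/(n·D) for n: n = V/(J*·D) = 25.26/(1.0479 × 2.278) = 10.581806 rev/s
rpm = 60·n = 634.908347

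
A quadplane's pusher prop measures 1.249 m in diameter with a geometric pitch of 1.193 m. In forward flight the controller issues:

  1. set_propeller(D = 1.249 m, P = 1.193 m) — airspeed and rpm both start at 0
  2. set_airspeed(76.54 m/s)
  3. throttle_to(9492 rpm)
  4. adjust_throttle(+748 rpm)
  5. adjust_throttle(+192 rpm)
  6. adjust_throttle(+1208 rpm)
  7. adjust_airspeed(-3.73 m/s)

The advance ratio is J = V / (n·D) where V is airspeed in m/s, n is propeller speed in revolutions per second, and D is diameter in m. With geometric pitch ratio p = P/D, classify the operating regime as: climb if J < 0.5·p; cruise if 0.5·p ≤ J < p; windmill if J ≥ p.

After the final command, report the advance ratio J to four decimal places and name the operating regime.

J = 0.3005, regime = climb

set_propeller: D = 1.249 m, P = 1.193 m (p = P/D = 0.955164); state ← (V=0, rpm=0)
set_airspeed(76.54): V ← 76.54 m/s
throttle_to(9492): rpm ← 9492
adjust_throttle(+748): rpm ← 9492 +748 = 10240
adjust_throttle(+192): rpm ← 10240 +192 = 10432
adjust_throttle(+1208): rpm ← 10432 +1208 = 11640
adjust_airspeed(-3.73): V ← 76.54 -3.73 = 72.81 m/s
final state: V = 72.81 m/s, rpm = 11640 → n = rpm/60 = 194.000000 rev/s
J = V / (n·D) = 72.81 / (194.000000 × 1.249) = 0.300488
regime bands: climb J<0.4776 | cruise [0.4776, 0.9552) | windmill J≥0.9552
J = 0.3005 → climb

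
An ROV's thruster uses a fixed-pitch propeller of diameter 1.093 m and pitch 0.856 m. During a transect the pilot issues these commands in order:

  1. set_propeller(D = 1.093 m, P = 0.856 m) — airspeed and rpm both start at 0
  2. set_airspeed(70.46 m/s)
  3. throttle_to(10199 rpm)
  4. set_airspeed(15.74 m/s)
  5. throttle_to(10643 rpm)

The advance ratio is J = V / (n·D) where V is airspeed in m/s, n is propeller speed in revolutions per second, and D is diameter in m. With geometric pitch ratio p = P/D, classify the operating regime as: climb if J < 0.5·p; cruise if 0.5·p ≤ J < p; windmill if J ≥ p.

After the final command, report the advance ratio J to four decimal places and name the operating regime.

J = 0.0812, regime = climb

set_propeller: D = 1.093 m, P = 0.856 m (p = P/D = 0.783166); state ← (V=0, rpm=0)
set_airspeed(70.46): V ← 70.46 m/s
throttle_to(10199): rpm ← 10199
set_airspeed(15.74): V ← 15.74 m/s
throttle_to(10643): rpm ← 10643
final state: V = 15.74 m/s, rpm = 10643 → n = rpm/60 = 177.383333 rev/s
J = V / (n·D) = 15.74 / (177.383333 × 1.093) = 0.081184
regime bands: climb J<0.3916 | cruise [0.3916, 0.7832) | windmill J≥0.7832
J = 0.0812 → climb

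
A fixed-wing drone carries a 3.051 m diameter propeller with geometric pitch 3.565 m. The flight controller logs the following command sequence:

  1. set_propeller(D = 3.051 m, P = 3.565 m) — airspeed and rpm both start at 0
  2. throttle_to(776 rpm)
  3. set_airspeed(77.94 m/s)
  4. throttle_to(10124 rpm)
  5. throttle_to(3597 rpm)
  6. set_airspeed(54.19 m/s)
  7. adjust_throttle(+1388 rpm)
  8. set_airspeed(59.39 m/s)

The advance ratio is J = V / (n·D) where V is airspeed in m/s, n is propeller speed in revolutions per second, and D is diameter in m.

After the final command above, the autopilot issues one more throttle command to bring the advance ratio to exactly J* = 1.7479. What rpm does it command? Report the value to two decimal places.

set_propeller: D = 3.051 m, P = 3.565 m (p = P/D = 1.168469); state ← (V=0, rpm=0)
throttle_to(776): rpm ← 776
set_airspeed(77.94): V ← 77.94 m/s
throttle_to(10124): rpm ← 10124
throttle_to(3597): rpm ← 3597
set_airspeed(54.19): V ← 54.19 m/s
adjust_throttle(+1388): rpm ← 3597 +1388 = 4985
set_airspeed(59.39): V ← 59.39 m/s
final state: V = 59.39 m/s, rpm = 4985 → n = rpm/60 = 83.083333 rev/s
target J* = 1.7479; solve J* = V/(n·D) for n: n = V/(J*·D) = 59.39/(1.7479 × 3.051) = 11.136649 rev/s
rpm = 60·n = 668.198945

rpm = 668.20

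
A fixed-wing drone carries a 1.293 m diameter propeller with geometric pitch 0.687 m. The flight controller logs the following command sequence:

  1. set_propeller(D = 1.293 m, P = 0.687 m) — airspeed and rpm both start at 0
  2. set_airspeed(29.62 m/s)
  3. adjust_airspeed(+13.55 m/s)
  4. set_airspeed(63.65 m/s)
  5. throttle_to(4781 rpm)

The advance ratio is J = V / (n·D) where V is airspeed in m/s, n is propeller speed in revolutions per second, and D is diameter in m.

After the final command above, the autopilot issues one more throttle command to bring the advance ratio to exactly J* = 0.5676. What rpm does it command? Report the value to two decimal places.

rpm = 5203.66

set_propeller: D = 1.293 m, P = 0.687 m (p = P/D = 0.531323); state ← (V=0, rpm=0)
set_airspeed(29.62): V ← 29.62 m/s
adjust_airspeed(+13.55): V ← 29.62 +13.55 = 43.17 m/s
set_airspeed(63.65): V ← 63.65 m/s
throttle_to(4781): rpm ← 4781
final state: V = 63.65 m/s, rpm = 4781 → n = rpm/60 = 79.683333 rev/s
target J* = 0.5676; solve J* = V/(n·D) for n: n = V/(J*·D) = 63.65/(0.5676 × 1.293) = 86.727634 rev/s
rpm = 60·n = 5203.658012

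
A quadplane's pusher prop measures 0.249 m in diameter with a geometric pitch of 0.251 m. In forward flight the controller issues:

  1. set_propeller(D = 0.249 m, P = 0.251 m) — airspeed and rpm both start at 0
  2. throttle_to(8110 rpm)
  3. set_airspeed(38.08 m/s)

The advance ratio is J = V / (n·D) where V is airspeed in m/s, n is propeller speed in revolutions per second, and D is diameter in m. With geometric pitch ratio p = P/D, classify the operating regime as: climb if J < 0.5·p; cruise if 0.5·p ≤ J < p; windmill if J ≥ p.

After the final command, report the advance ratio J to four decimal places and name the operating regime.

J = 1.1314, regime = windmill

set_propeller: D = 0.249 m, P = 0.251 m (p = P/D = 1.008032); state ← (V=0, rpm=0)
throttle_to(8110): rpm ← 8110
set_airspeed(38.08): V ← 38.08 m/s
final state: V = 38.08 m/s, rpm = 8110 → n = rpm/60 = 135.166667 rev/s
J = V / (n·D) = 38.08 / (135.166667 × 0.249) = 1.131431
regime bands: climb J<0.5040 | cruise [0.5040, 1.0080) | windmill J≥1.0080
J = 1.1314 → windmill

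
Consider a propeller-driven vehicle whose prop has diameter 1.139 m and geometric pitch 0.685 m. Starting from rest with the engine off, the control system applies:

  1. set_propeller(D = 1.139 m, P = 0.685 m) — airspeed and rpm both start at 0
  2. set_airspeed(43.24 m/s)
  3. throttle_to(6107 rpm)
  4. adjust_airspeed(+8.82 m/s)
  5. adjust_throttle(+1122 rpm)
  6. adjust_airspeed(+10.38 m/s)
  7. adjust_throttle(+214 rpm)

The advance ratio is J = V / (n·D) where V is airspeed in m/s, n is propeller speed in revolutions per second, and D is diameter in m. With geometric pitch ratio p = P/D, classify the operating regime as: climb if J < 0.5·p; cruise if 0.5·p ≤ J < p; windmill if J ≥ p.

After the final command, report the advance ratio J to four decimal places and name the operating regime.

set_propeller: D = 1.139 m, P = 0.685 m (p = P/D = 0.601405); state ← (V=0, rpm=0)
set_airspeed(43.24): V ← 43.24 m/s
throttle_to(6107): rpm ← 6107
adjust_airspeed(+8.82): V ← 43.24 +8.82 = 52.06 m/s
adjust_throttle(+1122): rpm ← 6107 +1122 = 7229
adjust_airspeed(+10.38): V ← 52.06 +10.38 = 62.44 m/s
adjust_throttle(+214): rpm ← 7229 +214 = 7443
final state: V = 62.44 m/s, rpm = 7443 → n = rpm/60 = 124.050000 rev/s
J = V / (n·D) = 62.44 / (124.050000 × 1.139) = 0.441919
regime bands: climb J<0.3007 | cruise [0.3007, 0.6014) | windmill J≥0.6014
J = 0.4419 → cruise

J = 0.4419, regime = cruise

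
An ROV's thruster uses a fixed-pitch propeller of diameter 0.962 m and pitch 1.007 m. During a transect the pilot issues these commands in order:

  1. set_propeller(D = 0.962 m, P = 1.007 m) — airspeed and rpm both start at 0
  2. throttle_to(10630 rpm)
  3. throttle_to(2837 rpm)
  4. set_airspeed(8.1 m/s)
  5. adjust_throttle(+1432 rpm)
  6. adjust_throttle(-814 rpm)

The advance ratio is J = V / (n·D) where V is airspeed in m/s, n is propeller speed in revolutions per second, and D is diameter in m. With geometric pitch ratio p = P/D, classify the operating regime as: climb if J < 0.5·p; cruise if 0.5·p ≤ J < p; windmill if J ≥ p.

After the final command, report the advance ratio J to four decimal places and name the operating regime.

J = 0.1462, regime = climb

set_propeller: D = 0.962 m, P = 1.007 m (p = P/D = 1.046778); state ← (V=0, rpm=0)
throttle_to(10630): rpm ← 10630
throttle_to(2837): rpm ← 2837
set_airspeed(8.1): V ← 8.1 m/s
adjust_throttle(+1432): rpm ← 2837 +1432 = 4269
adjust_throttle(-814): rpm ← 4269 -814 = 3455
final state: V = 8.1 m/s, rpm = 3455 → n = rpm/60 = 57.583333 rev/s
J = V / (n·D) = 8.1 / (57.583333 × 0.962) = 0.146222
regime bands: climb J<0.5234 | cruise [0.5234, 1.0468) | windmill J≥1.0468
J = 0.1462 → climb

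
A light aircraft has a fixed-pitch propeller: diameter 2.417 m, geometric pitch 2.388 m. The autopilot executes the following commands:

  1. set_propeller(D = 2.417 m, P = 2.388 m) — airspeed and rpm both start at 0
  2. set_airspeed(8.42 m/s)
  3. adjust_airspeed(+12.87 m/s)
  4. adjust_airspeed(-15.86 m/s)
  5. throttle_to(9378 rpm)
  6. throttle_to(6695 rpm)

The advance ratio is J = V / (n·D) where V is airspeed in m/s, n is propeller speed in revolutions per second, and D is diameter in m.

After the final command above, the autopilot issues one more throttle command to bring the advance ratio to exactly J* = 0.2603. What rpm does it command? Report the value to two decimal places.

rpm = 517.85

set_propeller: D = 2.417 m, P = 2.388 m (p = P/D = 0.988002); state ← (V=0, rpm=0)
set_airspeed(8.42): V ← 8.42 m/s
adjust_airspeed(+12.87): V ← 8.42 +12.87 = 21.29 m/s
adjust_airspeed(-15.86): V ← 21.29 -15.86 = 5.43 m/s
throttle_to(9378): rpm ← 9378
throttle_to(6695): rpm ← 6695
final state: V = 5.43 m/s, rpm = 6695 → n = rpm/60 = 111.583333 rev/s
target J* = 0.2603; solve J* = V/(n·D) for n: n = V/(J*·D) = 5.43/(0.2603 × 2.417) = 8.630759 rev/s
rpm = 60·n = 517.845565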